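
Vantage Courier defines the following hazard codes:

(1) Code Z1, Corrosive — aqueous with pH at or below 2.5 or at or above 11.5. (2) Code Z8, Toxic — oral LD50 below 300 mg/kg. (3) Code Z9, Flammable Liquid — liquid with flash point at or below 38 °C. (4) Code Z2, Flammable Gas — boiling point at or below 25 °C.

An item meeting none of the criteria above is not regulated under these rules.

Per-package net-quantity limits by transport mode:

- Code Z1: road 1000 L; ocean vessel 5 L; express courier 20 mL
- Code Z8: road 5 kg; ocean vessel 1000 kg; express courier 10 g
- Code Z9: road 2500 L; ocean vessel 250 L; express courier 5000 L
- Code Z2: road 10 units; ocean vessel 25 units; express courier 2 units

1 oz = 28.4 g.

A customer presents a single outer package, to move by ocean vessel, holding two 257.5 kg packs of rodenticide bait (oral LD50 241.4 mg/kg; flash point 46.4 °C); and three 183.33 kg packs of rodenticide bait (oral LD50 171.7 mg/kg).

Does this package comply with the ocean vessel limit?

No

Oral LD50 241.4 mg/kg meets the Code Z8 criterion (Toxic), so the rodenticide bait is Code Z8.
Oral LD50 171.7 mg/kg meets the Code Z8 criterion (Toxic), so the rodenticide bait is Code Z8.
Total Code Z8: (two 257.5 kg packs = 515 kg) + (three 183.33 kg packs = 549.99 kg) = 1064.99 kg.
That exceeds the Code Z8 ocean vessel limit of 1000 kg.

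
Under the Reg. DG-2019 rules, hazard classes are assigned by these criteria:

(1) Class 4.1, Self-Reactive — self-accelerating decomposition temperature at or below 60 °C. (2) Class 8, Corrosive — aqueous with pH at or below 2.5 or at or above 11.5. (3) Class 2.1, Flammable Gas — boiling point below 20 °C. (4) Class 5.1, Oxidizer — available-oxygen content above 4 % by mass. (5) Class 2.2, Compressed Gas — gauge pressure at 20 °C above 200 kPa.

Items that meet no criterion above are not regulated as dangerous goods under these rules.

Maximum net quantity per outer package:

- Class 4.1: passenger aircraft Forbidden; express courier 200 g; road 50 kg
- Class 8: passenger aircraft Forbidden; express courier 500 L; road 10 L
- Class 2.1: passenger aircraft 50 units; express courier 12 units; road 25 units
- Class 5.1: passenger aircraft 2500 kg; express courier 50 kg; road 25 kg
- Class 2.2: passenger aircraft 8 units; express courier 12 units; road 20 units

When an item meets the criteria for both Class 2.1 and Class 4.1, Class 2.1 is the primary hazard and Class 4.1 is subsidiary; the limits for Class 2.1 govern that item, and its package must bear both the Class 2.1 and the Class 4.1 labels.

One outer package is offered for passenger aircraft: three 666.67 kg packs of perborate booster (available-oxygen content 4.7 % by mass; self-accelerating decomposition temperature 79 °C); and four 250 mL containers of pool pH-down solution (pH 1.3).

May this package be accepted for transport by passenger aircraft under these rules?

No

Perborate booster: available-oxygen content 4.7 % by mass > 4 % by mass → Class 5.1 (Oxidizer).
pH 1.3 meets the Class 8 criterion (Corrosive), so the pool pH-down solution is Class 8.
Class 8 quantity: four 250 mL containers = 1 L.
Class 8 is Forbidden by passenger aircraft.
Class 5.1 quantity: three 666.67 kg packs = 2000.01 kg.
2000.01 kg ≤ 2500 kg (passenger aircraft limit, Class 5.1) — within limit.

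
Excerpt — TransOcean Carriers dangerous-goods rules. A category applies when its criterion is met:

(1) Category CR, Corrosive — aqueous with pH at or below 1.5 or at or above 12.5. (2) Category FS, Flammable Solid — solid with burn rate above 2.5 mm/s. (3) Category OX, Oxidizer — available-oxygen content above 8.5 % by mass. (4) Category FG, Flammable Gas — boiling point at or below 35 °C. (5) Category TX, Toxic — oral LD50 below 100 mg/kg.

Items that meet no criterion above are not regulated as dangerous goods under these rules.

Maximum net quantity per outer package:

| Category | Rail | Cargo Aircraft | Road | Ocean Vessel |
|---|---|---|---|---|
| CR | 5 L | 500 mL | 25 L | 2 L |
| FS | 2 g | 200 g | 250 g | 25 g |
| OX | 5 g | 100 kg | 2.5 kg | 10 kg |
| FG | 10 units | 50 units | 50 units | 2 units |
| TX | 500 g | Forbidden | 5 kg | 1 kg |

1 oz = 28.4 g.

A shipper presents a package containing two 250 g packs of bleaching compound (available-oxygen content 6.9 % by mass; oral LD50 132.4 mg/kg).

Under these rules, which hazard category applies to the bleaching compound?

available-oxygen content 6.9 % by mass is not above 8.5 % by mass, so Category OX does not apply.
oral LD50 132.4 mg/kg is not below 100 mg/kg, so Category TX does not apply.
No criterion is met, so the item is not regulated.

Not regulated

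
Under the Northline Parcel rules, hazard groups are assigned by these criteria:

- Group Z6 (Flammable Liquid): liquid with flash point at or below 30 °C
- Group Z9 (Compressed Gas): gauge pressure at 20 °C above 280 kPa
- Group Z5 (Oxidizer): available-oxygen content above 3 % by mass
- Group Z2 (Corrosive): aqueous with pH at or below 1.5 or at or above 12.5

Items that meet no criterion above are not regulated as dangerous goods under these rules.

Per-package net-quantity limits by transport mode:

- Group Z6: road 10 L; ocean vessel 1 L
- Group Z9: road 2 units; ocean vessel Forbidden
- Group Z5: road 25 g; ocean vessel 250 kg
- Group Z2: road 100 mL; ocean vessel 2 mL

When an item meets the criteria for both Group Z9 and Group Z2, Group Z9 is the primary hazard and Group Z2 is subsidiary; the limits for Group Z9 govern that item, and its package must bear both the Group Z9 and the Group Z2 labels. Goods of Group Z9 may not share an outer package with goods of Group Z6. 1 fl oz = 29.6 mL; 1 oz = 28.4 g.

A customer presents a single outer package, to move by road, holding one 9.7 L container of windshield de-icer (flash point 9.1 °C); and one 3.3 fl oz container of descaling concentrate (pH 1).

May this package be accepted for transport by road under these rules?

Yes

Flash point 9.1 °C meets the Group Z6 criterion (Flammable Liquid), so the windshield de-icer is Group Z6.
With pH 1 (≤ 1.5), the descaling concentrate falls in Group Z2.
Group Z6 quantity: 9.7 L.
9.7 L ≤ 10 L (road limit, Group Z6) — within limit.
Group Z2 quantity: one 3.3 fl oz container = 97.68 mL.
97.68 mL is within the road limit of 100 mL for Group Z2.
The segregation rule (Group Z9 with Group Z6) does not apply to Group Z6 with Group Z2.
Every hazard group is within its road limit and no segregation rule is violated.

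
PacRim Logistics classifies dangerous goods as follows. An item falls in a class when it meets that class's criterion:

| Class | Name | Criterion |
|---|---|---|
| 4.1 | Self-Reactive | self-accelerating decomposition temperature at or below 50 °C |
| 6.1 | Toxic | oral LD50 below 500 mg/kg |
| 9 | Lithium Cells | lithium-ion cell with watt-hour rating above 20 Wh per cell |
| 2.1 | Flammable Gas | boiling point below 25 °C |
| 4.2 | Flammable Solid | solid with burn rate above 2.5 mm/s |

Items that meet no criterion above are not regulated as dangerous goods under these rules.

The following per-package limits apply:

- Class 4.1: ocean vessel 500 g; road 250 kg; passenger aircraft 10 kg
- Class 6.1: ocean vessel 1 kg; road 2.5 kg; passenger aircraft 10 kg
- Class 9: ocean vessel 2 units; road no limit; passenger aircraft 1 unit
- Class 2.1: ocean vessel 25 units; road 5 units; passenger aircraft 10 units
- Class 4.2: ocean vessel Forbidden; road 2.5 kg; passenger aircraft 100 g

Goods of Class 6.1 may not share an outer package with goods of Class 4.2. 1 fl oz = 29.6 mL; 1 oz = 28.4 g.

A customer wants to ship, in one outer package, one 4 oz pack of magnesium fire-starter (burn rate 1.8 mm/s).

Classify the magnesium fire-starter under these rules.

Not regulated

burn rate 1.8 mm/s is not above 2.5 mm/s, so Class 4.2 does not apply.
No criterion is met, so the item is not regulated.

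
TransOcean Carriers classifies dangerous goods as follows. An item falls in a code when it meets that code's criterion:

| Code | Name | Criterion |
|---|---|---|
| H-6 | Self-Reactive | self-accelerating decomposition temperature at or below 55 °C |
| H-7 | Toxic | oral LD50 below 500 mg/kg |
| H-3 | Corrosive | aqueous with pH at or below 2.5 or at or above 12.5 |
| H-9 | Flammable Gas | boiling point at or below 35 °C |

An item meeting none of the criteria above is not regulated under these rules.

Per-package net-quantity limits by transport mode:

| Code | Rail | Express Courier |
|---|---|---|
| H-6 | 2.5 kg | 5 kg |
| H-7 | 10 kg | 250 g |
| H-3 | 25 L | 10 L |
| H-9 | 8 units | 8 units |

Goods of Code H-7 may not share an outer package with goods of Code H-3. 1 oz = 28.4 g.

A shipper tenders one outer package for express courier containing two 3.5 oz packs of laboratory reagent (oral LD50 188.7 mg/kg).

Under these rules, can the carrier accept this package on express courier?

With oral LD50 188.7 mg/kg (< 500 mg/kg), the laboratory reagent falls in Code H-7.
Code H-7 quantity: two 3.5 oz packs = 198.8 g.
198.8 g is within the express courier limit of 250 g for Code H-7.

Yes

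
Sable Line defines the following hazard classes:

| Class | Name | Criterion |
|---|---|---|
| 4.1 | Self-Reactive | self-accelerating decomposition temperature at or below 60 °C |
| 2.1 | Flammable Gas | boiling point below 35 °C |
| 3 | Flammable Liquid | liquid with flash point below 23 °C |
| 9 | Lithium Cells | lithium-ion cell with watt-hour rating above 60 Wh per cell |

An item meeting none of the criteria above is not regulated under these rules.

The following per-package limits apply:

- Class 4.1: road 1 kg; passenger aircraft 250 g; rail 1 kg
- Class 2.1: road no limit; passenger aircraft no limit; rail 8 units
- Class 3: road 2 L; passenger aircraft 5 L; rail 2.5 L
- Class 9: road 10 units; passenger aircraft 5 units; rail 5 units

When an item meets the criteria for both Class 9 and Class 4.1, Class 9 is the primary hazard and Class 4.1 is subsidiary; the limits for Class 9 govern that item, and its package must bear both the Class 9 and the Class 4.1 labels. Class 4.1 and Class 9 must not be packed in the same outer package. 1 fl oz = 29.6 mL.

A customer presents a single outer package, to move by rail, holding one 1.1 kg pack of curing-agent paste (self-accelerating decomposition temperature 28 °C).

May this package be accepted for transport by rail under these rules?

No

Curing-agent paste: self-accelerating decomposition temperature 28 °C ≤ 60 °C → Class 4.1 (Self-Reactive).
Class 4.1 quantity: 1.1 kg.
That exceeds the Class 4.1 rail limit of 1 kg.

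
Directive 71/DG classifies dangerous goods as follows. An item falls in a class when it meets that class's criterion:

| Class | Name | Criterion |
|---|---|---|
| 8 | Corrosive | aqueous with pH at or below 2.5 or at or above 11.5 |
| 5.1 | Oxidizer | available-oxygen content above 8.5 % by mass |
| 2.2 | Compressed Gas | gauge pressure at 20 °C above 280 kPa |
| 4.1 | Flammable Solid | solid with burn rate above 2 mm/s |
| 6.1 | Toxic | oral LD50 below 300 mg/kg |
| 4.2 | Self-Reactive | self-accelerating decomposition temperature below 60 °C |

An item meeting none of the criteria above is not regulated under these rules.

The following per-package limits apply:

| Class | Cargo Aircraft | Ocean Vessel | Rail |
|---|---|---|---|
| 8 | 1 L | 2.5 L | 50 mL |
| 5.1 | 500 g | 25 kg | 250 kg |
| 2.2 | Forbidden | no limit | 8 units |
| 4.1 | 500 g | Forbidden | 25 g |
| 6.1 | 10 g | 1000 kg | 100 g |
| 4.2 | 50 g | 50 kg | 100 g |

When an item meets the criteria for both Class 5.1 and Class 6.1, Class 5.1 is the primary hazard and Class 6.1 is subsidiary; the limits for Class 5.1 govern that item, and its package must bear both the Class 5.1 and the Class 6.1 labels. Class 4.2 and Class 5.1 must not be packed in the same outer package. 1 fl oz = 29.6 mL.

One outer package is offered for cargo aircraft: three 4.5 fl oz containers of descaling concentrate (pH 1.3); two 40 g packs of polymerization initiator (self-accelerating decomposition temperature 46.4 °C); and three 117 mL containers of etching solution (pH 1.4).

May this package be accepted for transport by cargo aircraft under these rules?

Descaling concentrate: pH 1.3 ≤ 2.5 → Class 8 (Corrosive).
The polymerization initiator has self-accelerating decomposition temperature 46.4 °C, which is < 60 °C, so it is Class 4.2 (Self-Reactive).
Etching solution: pH 1.4 ≤ 2.5 → Class 8 (Corrosive).
Class 8 net quantity: (three 4.5 fl oz containers = 399.6 mL) + (three 117 mL containers = 351 mL) = 750.6 mL.
750.6 mL is within the cargo aircraft limit of 1 L for Class 8.
Class 4.2 quantity: two 40 g packs = 80 g.
80 g > 50 g (cargo aircraft limit, Class 4.2) — over the limit.
The segregation rule (Class 4.2 with Class 5.1) does not apply to Class 8 with Class 4.2.

No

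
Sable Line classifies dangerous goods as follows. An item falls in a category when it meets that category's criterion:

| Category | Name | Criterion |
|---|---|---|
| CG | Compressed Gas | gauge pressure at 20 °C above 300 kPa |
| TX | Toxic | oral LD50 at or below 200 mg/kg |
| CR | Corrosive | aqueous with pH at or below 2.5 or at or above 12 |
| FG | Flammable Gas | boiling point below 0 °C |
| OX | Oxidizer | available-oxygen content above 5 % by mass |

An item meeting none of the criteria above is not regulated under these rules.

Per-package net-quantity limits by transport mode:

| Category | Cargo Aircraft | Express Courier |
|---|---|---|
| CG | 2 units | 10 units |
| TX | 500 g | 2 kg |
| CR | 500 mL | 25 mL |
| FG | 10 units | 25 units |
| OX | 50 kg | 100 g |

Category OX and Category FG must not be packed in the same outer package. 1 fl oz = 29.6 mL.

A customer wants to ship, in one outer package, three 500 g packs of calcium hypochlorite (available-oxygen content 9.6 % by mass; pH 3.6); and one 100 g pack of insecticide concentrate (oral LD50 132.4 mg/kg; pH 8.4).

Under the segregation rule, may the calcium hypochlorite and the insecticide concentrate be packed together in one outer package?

The calcium hypochlorite has available-oxygen content 9.6 % by mass, which is > 5 % by mass, so it is Category OX (Oxidizer).
Insecticide concentrate: oral LD50 132.4 mg/kg ≤ 200 mg/kg → Category TX (Toxic).
No segregation rule bars Category OX with Category TX.

Yes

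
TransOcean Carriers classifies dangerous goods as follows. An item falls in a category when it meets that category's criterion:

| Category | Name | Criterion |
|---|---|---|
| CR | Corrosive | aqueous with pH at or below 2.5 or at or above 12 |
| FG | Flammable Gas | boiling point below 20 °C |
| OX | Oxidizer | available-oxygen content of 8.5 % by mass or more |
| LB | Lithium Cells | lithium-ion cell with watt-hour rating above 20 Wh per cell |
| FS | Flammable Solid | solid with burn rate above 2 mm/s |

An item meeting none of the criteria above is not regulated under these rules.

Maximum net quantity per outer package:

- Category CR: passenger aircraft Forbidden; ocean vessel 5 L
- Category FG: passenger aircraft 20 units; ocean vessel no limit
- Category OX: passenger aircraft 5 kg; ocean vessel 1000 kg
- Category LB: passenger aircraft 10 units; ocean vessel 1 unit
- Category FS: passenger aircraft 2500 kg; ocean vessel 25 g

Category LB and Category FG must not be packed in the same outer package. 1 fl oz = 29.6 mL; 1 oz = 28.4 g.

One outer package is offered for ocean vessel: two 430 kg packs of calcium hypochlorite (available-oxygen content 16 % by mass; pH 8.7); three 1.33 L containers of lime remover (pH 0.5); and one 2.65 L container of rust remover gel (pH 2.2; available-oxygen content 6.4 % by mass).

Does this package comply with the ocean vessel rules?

With available-oxygen content 16 % by mass (≥ 8.5 % by mass), the calcium hypochlorite falls in Category OX.
Lime remover: pH 0.5 ≤ 2.5 → Category CR (Corrosive).
pH 2.2 meets the Category CR criterion (Corrosive), so the rust remover gel is Category CR.
Category CR net quantity: (three 1.33 L containers = 3.99 L) + 2.65 L = 6.64 L.
That exceeds the Category CR ocean vessel limit of 5 L.
Category OX quantity: two 430 kg packs = 860 kg.
860 kg ≤ 1000 kg (ocean vessel limit, Category OX) — within limit.
The segregation rule (Category LB with Category FG) does not apply to Category CR with Category OX.

No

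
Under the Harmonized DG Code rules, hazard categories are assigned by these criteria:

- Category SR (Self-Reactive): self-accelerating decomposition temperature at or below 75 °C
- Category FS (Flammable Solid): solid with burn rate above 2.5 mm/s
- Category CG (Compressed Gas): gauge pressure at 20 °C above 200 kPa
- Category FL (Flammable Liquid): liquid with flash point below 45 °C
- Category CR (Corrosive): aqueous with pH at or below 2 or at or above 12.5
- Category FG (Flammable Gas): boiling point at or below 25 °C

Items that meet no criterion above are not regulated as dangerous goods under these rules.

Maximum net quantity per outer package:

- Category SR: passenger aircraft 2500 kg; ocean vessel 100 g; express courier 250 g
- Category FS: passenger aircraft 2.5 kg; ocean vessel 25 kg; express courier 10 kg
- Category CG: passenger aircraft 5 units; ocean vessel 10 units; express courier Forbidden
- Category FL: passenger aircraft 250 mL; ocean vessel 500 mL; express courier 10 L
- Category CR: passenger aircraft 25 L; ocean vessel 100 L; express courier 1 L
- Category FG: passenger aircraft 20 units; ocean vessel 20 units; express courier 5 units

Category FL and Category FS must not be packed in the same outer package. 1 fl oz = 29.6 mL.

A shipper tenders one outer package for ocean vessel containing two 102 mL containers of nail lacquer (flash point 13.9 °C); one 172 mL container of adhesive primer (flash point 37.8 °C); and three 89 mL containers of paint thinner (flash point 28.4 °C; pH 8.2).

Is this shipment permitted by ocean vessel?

No

Flash point 13.9 °C meets the Category FL criterion (Flammable Liquid), so the nail lacquer is Category FL.
With flash point 37.8 °C (< 45 °C), the adhesive primer falls in Category FL.
Flash point 28.4 °C meets the Category FL criterion (Flammable Liquid), so the paint thinner is Category FL.
Total Category FL: (two 102 mL containers = 204 mL) + 172 mL + (three 89 mL containers = 267 mL) = 643 mL.
That exceeds the Category FL ocean vessel limit of 500 mL.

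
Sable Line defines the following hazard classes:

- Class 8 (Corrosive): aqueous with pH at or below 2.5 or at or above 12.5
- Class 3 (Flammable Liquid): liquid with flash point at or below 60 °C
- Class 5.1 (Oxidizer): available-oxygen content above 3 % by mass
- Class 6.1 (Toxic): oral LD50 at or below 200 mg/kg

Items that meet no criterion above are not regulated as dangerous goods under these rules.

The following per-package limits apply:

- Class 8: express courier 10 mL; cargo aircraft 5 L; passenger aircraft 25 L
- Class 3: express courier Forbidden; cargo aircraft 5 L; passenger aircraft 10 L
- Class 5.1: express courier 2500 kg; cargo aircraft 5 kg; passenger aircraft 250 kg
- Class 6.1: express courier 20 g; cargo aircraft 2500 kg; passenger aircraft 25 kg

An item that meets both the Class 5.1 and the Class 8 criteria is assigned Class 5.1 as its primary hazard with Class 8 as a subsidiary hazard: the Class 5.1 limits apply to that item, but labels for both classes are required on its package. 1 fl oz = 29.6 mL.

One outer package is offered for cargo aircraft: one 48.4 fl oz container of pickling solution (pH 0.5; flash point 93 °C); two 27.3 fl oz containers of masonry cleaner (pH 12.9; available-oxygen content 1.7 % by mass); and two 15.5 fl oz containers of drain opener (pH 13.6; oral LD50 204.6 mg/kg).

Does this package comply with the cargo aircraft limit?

Yes

With pH 0.5 (≤ 2.5), the pickling solution falls in Class 8.
The masonry cleaner has pH 12.9, which is ≥ 12.5, so it is Class 8 (Corrosive).
With pH 13.6 (≥ 12.5), the drain opener falls in Class 8.
Class 8 net quantity: (one 48.4 fl oz container = 1432.64 mL) + (two 27.3 fl oz containers = 1616.16 mL) + (two 15.5 fl oz containers = 917.6 mL) = 3966.4 mL.
3966.4 mL ≤ 5 L (cargo aircraft limit, Class 8) — within limit.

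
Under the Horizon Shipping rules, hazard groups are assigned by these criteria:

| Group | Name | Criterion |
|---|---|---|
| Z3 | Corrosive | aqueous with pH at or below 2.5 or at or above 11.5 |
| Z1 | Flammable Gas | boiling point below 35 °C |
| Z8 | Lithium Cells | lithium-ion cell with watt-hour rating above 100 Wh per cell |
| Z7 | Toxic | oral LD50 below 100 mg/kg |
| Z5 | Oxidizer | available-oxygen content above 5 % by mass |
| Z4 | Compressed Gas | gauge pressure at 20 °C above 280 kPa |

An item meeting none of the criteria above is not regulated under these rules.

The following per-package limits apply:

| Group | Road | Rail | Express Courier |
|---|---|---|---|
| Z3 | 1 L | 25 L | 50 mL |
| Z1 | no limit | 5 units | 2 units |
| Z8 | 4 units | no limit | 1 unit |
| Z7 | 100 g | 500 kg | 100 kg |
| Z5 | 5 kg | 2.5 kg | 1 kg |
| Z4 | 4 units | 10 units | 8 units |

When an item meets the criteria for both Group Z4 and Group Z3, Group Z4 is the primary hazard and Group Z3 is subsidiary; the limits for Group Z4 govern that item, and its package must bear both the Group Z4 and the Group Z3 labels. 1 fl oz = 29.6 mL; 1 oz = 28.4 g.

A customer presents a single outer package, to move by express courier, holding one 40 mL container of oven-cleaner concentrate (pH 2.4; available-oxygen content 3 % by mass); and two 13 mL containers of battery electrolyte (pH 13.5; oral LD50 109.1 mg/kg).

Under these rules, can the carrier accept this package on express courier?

No

With pH 2.4 (≤ 2.5), the oven-cleaner concentrate falls in Group Z3.
With pH 13.5 (≥ 11.5), the battery electrolyte falls in Group Z3.
Total Group Z3: 40 mL + (two 13 mL containers = 26 mL) = 66 mL.
66 mL > 50 mL (express courier limit, Group Z3) — over the limit.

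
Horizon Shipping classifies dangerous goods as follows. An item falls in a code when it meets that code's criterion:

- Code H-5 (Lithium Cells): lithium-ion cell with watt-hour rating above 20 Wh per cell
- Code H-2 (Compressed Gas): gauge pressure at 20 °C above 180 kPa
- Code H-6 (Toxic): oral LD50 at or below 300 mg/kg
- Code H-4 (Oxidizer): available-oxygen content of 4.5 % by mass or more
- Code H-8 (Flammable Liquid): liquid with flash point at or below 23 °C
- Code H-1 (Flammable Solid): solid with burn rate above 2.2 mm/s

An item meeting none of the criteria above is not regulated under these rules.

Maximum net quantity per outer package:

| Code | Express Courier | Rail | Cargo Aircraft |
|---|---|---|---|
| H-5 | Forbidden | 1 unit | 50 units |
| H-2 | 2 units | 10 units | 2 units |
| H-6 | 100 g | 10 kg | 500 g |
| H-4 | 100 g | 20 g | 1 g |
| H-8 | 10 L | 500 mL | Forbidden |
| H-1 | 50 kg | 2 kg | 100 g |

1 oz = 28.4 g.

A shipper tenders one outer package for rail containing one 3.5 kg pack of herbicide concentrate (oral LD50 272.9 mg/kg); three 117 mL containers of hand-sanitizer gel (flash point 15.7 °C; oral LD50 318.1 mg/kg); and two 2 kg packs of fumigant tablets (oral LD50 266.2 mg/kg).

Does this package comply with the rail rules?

Herbicide concentrate: oral LD50 272.9 mg/kg ≤ 300 mg/kg → Code H-6 (Toxic).
With flash point 15.7 °C (≤ 23 °C), the hand-sanitizer gel falls in Code H-8.
The fumigant tablets have oral LD50 266.2 mg/kg, which is ≤ 300 mg/kg, so they are Code H-6 (Toxic).
Total Code H-6: 3.5 kg + (two 2 kg packs = 4 kg) = 7.5 kg.
That is within the Code H-6 rail limit of 10 kg.
Code H-8 quantity: three 117 mL containers = 351 mL.
351 mL ≤ 500 mL (rail limit, Code H-8) — within limit.
Every hazard code is within its rail limit and no segregation rule is violated.

Yes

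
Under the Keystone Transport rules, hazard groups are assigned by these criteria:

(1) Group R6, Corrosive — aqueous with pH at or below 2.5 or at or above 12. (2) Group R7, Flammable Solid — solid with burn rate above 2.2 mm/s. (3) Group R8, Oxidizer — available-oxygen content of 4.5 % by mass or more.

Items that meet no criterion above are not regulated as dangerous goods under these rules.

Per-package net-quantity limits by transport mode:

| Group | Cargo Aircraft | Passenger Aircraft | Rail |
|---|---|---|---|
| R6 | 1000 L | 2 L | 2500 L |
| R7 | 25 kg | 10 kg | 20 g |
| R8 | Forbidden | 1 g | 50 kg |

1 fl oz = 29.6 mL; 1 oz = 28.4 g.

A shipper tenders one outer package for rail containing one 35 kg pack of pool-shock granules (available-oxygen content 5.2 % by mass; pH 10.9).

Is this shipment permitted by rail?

With available-oxygen content 5.2 % by mass (≥ 4.5 % by mass), the pool-shock granules fall in Group R8.
Group R8 quantity: 35 kg.
35 kg ≤ 50 kg (rail limit, Group R8) — within limit.

Yes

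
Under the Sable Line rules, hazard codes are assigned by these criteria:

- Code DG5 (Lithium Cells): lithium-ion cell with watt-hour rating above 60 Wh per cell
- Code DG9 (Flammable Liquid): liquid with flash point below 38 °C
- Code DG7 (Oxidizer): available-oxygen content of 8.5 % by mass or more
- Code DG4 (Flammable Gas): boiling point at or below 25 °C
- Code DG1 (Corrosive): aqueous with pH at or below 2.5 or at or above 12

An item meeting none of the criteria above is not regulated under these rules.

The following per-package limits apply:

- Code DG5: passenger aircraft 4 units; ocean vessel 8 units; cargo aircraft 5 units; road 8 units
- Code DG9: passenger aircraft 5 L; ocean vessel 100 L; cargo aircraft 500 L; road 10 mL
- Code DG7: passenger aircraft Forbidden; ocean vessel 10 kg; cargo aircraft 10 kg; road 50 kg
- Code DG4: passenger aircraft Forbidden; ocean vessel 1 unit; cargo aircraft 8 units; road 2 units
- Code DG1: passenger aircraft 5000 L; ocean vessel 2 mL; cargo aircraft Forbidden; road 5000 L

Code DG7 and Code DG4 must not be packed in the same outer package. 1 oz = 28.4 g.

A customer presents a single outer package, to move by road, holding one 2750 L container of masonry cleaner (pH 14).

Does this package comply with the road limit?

pH 14 meets the Code DG1 criterion (Corrosive), so the masonry cleaner is Code DG1.
Code DG1 quantity: 2750 L.
That is within the Code DG1 road limit of 5000 L.

Yes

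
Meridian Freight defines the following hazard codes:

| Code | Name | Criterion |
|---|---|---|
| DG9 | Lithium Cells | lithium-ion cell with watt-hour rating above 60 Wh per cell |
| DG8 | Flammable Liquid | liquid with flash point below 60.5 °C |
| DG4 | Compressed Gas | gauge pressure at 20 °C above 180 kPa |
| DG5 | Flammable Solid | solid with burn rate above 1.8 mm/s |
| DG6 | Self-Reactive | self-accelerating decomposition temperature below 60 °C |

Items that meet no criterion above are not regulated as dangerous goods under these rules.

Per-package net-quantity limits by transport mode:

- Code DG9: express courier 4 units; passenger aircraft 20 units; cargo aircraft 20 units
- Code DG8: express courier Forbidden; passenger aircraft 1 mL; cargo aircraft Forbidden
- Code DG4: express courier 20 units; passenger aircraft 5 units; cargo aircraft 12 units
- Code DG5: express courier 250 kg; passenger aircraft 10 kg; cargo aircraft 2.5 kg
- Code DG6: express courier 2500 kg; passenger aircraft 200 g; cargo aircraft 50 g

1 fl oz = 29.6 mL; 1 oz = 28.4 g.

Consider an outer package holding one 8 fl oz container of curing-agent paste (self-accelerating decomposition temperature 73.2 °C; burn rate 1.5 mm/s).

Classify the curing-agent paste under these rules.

burn rate 1.5 mm/s is not above 1.8 mm/s, so Code DG5 does not apply.
self-accelerating decomposition temperature 73.2 °C is not below 60 °C, so Code DG6 does not apply.
No criterion is met, so the item is not regulated.

Not regulated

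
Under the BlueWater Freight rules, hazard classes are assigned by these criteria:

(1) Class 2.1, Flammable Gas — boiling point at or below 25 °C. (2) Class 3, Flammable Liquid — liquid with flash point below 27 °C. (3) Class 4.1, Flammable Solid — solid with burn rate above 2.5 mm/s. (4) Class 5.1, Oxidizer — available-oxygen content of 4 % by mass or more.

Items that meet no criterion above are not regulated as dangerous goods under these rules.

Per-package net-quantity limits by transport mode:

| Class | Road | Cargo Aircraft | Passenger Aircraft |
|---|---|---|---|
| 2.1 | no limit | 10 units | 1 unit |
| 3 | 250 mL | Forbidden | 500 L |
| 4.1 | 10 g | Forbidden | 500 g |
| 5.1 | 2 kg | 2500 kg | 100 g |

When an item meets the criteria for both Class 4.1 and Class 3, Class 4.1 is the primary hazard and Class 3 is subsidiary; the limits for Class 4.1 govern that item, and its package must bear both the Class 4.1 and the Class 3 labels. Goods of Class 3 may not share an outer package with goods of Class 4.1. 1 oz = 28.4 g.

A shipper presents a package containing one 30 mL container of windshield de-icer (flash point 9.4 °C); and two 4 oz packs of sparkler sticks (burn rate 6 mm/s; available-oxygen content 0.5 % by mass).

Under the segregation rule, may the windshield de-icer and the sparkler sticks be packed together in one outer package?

The windshield de-icer has flash point 9.4 °C, which is < 27 °C, so it is Class 3 (Flammable Liquid).
The sparkler sticks have burn rate 6 mm/s, which is > 2.5 mm/s, so they are Class 4.1 (Flammable Solid).
Class 3 and Class 4.1 may not share an outer package.

No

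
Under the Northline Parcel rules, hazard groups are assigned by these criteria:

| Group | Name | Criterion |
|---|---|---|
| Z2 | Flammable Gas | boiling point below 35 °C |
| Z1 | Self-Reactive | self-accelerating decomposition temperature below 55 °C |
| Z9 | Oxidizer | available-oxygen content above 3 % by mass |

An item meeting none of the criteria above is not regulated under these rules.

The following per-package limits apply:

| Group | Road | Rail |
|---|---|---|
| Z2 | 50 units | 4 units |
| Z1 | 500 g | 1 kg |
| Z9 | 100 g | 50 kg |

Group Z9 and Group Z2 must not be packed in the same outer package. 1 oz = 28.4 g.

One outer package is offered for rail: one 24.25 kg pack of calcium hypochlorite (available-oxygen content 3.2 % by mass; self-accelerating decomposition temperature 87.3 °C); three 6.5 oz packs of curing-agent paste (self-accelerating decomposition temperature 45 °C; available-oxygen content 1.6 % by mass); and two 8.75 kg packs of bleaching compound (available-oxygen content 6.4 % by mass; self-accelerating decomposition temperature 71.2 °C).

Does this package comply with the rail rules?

Calcium hypochlorite: available-oxygen content 3.2 % by mass > 3 % by mass → Group Z9 (Oxidizer).
Self-accelerating decomposition temperature 45 °C meets the Group Z1 criterion (Self-Reactive), so the curing-agent paste is Group Z1.
Available-oxygen content 6.4 % by mass meets the Group Z9 criterion (Oxidizer), so the bleaching compound is Group Z9.
Group Z9 net quantity: 24.25 kg + (two 8.75 kg packs = 17.5 kg) = 41.75 kg.
That is within the Group Z9 rail limit of 50 kg.
Group Z1 quantity: three 6.5 oz packs = 553.8 g.
553.8 g is within the rail limit of 1 kg for Group Z1.
The segregation rule (Group Z9 with Group Z2) does not apply to Group Z9 with Group Z1.
Every hazard group is within its rail limit and no segregation rule is violated.

Yes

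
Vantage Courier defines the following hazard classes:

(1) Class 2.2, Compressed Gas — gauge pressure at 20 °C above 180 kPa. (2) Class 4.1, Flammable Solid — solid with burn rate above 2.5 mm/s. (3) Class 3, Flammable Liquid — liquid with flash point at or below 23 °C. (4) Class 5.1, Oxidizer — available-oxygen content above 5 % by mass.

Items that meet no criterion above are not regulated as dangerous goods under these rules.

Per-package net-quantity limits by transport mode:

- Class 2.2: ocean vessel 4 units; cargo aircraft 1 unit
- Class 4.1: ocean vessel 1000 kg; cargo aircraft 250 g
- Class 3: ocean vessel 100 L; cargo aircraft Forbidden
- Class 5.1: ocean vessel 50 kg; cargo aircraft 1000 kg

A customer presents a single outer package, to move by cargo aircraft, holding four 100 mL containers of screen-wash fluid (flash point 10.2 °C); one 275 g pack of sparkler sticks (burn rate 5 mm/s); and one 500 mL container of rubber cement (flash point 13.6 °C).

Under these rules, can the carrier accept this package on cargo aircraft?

With flash point 10.2 °C (≤ 23 °C), the screen-wash fluid falls in Class 3.
With burn rate 5 mm/s (> 2.5 mm/s), the sparkler sticks fall in Class 4.1.
Flash point 13.6 °C meets the Class 3 criterion (Flammable Liquid), so the rubber cement is Class 3.
Class 4.1 quantity: 275 g.
That exceeds the Class 4.1 cargo aircraft limit of 250 g.
Class 3 net quantity: (four 100 mL containers = 400 mL) + 500 mL = 900 mL.
Class 3 is Forbidden by cargo aircraft.

No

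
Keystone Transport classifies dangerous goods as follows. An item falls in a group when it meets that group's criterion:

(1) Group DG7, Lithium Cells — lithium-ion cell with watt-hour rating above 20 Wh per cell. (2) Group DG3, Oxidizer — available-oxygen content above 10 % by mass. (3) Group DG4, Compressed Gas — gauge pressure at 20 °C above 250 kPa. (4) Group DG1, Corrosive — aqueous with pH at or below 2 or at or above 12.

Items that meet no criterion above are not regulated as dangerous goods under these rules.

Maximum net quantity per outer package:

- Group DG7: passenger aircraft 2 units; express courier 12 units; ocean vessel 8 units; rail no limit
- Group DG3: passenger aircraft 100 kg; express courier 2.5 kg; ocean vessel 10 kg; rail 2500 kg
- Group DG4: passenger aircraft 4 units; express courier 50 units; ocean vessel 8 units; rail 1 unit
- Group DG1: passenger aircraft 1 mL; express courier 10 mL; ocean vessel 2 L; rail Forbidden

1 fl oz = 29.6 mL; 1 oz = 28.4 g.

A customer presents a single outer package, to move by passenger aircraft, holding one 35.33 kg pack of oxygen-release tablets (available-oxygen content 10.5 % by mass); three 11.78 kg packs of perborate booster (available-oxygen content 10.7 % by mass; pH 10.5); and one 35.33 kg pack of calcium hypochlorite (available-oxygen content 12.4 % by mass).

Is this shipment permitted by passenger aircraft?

Oxygen-release tablets: available-oxygen content 10.5 % by mass > 10 % by mass → Group DG3 (Oxidizer).
The perborate booster has available-oxygen content 10.7 % by mass, which is > 10 % by mass, so it is Group DG3 (Oxidizer).
With available-oxygen content 12.4 % by mass (> 10 % by mass), the calcium hypochlorite falls in Group DG3.
Group DG3 net quantity: 35.33 kg + (three 11.78 kg packs = 35.34 kg) + 35.33 kg = 106 kg.
106 kg > 100 kg (passenger aircraft limit, Group DG3) — over the limit.

No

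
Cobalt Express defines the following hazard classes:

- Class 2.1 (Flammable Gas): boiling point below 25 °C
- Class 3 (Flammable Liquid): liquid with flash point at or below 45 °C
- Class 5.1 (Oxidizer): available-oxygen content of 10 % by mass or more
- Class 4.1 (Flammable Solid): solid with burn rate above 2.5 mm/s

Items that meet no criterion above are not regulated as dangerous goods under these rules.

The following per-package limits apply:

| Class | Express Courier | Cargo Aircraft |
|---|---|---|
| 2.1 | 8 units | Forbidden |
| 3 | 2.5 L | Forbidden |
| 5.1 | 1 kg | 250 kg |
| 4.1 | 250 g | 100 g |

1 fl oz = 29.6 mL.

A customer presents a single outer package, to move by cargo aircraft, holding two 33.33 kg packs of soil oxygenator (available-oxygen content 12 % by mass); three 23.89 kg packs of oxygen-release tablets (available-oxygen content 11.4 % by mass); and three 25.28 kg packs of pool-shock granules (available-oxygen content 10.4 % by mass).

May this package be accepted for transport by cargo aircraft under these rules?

Yes

The soil oxygenator has available-oxygen content 12 % by mass, which is ≥ 10 % by mass, so it is Class 5.1 (Oxidizer).
Available-oxygen content 11.4 % by mass meets the Class 5.1 criterion (Oxidizer), so the oxygen-release tablets are Class 5.1.
Available-oxygen content 10.4 % by mass meets the Class 5.1 criterion (Oxidizer), so the pool-shock granules are Class 5.1.
Class 5.1 net quantity: (two 33.33 kg packs = 66.66 kg) + (three 23.89 kg packs = 71.67 kg) + (three 25.28 kg packs = 75.84 kg) = 214.17 kg.
214.17 kg is within the cargo aircraft limit of 250 kg for Class 5.1.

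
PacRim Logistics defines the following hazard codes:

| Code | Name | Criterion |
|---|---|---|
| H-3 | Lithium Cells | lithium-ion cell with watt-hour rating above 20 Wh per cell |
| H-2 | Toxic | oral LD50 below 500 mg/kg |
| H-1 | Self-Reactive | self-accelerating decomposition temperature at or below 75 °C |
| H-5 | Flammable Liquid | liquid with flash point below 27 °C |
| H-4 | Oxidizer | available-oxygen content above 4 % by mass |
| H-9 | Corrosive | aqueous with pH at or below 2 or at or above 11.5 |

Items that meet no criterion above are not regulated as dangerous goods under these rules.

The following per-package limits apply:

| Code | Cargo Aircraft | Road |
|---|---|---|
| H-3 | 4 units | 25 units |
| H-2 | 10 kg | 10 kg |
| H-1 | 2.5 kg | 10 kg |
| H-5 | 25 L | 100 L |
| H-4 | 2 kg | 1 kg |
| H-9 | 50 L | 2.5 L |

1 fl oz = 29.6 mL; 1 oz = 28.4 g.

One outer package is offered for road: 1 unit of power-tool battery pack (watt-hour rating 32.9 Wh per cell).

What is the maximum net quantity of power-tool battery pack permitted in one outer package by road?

Watt-hour rating 32.9 Wh per cell meets the Code H-3 criterion (Lithium Cells), so the power-tool battery pack is Code H-3.
The road limit for Code H-3 is 25 units.

25 units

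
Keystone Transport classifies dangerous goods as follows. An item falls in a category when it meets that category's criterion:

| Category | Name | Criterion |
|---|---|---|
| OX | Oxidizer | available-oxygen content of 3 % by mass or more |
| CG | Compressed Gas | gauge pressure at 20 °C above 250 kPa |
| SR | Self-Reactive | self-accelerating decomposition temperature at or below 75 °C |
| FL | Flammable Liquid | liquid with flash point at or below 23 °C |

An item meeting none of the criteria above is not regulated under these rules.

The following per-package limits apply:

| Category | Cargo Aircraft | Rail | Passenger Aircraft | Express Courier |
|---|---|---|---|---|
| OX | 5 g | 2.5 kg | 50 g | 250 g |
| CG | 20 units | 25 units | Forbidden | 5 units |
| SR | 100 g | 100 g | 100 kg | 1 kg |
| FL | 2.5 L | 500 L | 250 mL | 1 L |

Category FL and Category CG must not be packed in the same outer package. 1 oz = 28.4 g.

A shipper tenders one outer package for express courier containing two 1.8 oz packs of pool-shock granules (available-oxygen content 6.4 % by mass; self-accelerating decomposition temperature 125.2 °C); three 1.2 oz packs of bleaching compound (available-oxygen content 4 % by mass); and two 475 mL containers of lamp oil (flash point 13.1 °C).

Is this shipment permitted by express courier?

Yes

With available-oxygen content 6.4 % by mass (≥ 3 % by mass), the pool-shock granules fall in Category OX.
Available-oxygen content 4 % by mass meets the Category OX criterion (Oxidizer), so the bleaching compound is Category OX.
The lamp oil has flash point 13.1 °C, which is ≤ 23 °C, so it is Category FL (Flammable Liquid).
Category OX net quantity: (two 1.8 oz packs = 102.24 g) + (three 1.2 oz packs = 102.24 g) = 204.48 g.
That is within the Category OX express courier limit of 250 g.
Category FL quantity: two 475 mL containers = 950 mL.
That is within the Category FL express courier limit of 1 L.
The segregation rule (Category FL with Category CG) does not apply to Category OX with Category FL.
Every hazard category is within its express courier limit and no segregation rule is violated.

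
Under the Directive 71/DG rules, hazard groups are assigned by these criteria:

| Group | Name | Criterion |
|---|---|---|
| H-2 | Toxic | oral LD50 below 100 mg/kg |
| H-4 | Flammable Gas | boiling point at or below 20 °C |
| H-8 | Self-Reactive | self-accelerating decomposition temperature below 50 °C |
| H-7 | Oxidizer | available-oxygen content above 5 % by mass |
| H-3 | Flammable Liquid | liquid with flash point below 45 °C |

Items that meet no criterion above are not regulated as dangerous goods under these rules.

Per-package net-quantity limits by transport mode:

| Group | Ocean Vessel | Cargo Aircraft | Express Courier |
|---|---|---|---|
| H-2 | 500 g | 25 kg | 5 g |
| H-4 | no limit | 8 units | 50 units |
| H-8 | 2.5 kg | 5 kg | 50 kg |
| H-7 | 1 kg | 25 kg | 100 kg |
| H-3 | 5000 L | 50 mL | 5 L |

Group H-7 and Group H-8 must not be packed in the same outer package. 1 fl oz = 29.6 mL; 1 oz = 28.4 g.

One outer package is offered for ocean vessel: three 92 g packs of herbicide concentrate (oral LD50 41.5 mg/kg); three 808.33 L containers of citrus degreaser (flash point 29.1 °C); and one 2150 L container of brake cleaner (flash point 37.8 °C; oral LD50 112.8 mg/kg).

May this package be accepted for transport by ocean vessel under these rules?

Herbicide concentrate: oral LD50 41.5 mg/kg < 100 mg/kg → Group H-2 (Toxic).
With flash point 29.1 °C (< 45 °C), the citrus degreaser falls in Group H-3.
Brake cleaner: flash point 37.8 °C < 45 °C → Group H-3 (Flammable Liquid).
Group H-3 net quantity: (three 808.33 L containers = 2424.99 L) + 2150 L = 4574.99 L.
4574.99 L ≤ 5000 L (ocean vessel limit, Group H-3) — within limit.
Group H-2 quantity: three 92 g packs = 276 g.
276 g is within the ocean vessel limit of 500 g for Group H-2.
The segregation rule (Group H-7 with Group H-8) does not apply to Group H-3 with Group H-2.
Every hazard group is within its ocean vessel limit and no segregation rule is violated.

Yes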